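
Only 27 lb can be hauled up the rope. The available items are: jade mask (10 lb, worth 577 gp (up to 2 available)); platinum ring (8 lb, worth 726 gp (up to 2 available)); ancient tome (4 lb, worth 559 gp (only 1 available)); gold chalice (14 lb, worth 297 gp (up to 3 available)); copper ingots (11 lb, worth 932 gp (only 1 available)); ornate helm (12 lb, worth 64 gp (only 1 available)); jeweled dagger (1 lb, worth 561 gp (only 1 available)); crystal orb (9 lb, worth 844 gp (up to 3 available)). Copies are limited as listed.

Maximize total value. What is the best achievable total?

2975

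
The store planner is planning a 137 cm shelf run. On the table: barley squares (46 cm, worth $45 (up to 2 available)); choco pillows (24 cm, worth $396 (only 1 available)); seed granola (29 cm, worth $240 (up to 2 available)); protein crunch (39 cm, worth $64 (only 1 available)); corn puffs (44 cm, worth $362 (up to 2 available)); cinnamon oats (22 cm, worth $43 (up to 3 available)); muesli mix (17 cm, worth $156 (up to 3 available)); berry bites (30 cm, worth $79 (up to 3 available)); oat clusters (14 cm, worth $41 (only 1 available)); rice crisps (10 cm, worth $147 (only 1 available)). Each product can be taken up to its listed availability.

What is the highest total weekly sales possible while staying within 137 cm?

Taking the top-ratio products first gives choco pillows + seed granola + 3×muesli mix + oat clusters + rice crisps for 1292 (128 cm).
Replace 3×muesli mix and oat clusters with seed granola + corn puffs: the trade gains 93 net, giving 1385 at 136 cm.
Nothing else within 137 cm beats 1385.

1385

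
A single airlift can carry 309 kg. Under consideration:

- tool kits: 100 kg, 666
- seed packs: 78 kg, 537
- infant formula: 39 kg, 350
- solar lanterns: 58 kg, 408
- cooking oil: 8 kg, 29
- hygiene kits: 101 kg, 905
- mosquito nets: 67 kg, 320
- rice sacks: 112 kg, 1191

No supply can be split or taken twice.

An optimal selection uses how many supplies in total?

4

Best achievable people served is 2662.
seed packs + cooking oil + hygiene kits + rice sacks hits 2662 at 299 kg.
All optima have 4 supplies.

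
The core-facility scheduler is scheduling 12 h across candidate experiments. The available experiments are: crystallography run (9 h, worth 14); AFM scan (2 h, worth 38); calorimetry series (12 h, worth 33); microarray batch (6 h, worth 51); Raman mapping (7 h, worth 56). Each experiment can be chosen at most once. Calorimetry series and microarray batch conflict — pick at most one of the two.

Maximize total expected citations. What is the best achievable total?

Filling by ratio: AFM scan + microarray batch for 89, with 4 h left unused.
Replace microarray batch with Raman mapping: the trade gains 5 net, giving 94 at 9 h.

94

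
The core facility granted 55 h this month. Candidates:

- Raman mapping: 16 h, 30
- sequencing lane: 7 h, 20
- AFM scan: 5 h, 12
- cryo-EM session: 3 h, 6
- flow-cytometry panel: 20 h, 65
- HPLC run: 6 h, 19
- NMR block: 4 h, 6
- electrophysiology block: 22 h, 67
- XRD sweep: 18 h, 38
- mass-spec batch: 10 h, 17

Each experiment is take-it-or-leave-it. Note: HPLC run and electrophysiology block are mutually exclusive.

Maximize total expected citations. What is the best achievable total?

Sequencing lane + AFM scan + flow-cytometry panel + electrophysiology block uses 54 of the 55 h and totals 164.

164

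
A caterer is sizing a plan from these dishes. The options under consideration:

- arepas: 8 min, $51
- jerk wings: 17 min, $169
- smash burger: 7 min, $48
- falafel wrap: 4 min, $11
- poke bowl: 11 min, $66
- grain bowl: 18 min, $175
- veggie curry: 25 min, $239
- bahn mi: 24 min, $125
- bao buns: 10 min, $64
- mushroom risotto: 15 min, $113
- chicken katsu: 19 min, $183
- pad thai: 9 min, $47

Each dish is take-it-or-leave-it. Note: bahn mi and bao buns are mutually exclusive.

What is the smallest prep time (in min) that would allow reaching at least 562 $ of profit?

60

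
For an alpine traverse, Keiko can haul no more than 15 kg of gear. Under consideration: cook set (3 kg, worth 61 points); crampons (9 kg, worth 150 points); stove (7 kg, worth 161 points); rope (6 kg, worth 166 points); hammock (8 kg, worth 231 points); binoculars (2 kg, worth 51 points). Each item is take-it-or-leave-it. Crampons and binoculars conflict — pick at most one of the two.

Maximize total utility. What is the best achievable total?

Density check — hammock 28.88, rope 27.67, binoculars 25.50, stove 23.00 are the best per kg.
Best packing: rope + hammock — 14 kg, 397 total.
The spare 1 kg is too small for any remaining item, and no feasible exchange beats 397.

397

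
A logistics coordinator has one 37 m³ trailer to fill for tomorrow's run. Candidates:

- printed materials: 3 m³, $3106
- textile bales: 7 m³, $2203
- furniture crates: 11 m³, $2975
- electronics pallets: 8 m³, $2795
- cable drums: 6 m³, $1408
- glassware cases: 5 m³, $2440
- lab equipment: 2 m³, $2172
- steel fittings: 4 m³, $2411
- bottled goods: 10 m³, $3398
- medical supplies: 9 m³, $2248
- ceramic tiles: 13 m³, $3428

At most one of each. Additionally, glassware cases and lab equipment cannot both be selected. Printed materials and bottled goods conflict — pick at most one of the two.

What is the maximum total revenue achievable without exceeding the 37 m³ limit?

16115

Printed materials + textile bales + electronics pallets + lab equipment + steel fittings + ceramic tiles uses 37 of the 37 m³ and totals 16115.
Every other selection either busts 37 m³ or breaks a pairing rule or fails to beat 16115.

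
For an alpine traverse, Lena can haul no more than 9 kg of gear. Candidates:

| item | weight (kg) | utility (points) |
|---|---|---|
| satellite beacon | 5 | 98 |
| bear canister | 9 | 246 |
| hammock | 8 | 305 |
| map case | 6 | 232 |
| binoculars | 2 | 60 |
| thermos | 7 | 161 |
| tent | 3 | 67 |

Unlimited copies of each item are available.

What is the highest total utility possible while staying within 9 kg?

By utility per kg: map case 38.67, hammock 38.12, binoculars 30.00 lead.
Taking the top-ratio items first gives map case + binoculars for 292 (8 kg).
Replace map case and binoculars with hammock: the trade gains 13 net, giving 305 at 8 kg.
That's the maximum — no swap from here does better than 305.

305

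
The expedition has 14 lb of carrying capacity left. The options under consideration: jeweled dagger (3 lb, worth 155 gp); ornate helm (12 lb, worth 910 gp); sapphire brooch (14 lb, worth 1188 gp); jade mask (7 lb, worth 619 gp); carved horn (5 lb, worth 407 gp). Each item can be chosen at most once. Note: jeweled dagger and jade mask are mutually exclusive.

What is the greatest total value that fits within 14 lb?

1188

Filling by ratio: jade mask + carved horn for 1026, with 2 lb left unused.
The 12 lb tied up in jade mask and carved horn is better spent on sapphire brooch — total rises to 1188 (14 lb).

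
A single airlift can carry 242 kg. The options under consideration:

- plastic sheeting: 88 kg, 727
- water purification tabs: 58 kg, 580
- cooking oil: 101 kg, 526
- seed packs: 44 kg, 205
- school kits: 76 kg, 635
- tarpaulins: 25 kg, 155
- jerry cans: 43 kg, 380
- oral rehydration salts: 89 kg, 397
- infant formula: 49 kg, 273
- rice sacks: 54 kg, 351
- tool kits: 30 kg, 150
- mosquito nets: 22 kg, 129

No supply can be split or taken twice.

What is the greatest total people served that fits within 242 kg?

1971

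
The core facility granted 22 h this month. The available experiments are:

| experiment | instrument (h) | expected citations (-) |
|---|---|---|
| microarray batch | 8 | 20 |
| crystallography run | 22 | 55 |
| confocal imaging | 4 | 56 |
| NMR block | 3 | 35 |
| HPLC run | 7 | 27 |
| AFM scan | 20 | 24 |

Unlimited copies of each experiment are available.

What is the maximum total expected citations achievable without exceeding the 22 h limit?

294

Filling by ratio: 5×confocal imaging for 280, with 2 h left unused.
The 4 h tied up in confocal imaging is better spent on 2×NMR block — total rises to 294 (22 h).
That's the maximum — no swap from here does better than 294.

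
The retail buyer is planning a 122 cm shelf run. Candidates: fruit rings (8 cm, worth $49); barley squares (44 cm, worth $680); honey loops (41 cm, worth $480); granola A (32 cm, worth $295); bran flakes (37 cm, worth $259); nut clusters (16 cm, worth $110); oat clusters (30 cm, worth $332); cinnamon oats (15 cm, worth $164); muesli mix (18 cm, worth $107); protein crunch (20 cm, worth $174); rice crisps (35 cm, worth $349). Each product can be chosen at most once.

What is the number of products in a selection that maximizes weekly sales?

The maximum weekly sales within 122 cm is 1509.
One optimal bundle: barley squares + honey loops + rice crisps (120 cm).
Every optimal selection uses 3 products.

3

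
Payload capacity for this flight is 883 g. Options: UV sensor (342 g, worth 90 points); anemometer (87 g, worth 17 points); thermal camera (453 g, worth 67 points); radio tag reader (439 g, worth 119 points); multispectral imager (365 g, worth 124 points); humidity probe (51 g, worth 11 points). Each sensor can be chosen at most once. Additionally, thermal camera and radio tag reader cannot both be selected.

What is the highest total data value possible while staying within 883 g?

Taking radio tag reader + multispectral imager + humidity probe: 855 g used, 254 in data value.
An exhaustive check of the 64 subsets confirms 254.

254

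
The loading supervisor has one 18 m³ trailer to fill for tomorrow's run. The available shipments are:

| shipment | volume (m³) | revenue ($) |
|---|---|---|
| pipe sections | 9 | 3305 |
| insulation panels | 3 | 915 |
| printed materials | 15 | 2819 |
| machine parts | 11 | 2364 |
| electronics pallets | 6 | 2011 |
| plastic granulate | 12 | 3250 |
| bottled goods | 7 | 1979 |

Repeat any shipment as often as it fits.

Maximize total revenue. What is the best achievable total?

6610

Ranking by ratio (revenue/m³): pipe sections 367.22, electronics pallets 335.17, insulation panels 305.00, bottled goods 282.71.
The ratio ordering already packs tightly: 2×pipe sections, 18 m³, 6610.
Nothing else within 18 m³ beats 6610.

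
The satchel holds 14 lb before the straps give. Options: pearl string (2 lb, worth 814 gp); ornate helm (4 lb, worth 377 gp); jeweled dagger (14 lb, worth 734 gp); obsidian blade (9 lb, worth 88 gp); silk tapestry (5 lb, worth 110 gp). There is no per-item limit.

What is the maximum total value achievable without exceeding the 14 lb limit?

Taking 7×pearl string: 14 lb used, 5698 in value.
That's the maximum — no swap from here does better than 5698.

5698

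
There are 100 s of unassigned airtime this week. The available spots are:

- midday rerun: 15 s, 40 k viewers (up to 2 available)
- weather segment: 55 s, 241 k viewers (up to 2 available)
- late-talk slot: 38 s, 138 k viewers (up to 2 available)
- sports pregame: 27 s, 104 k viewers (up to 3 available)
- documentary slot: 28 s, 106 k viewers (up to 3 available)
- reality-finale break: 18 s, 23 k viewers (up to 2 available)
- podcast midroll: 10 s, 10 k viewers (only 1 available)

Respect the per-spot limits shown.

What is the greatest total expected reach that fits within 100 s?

387

The ratio heuristic lands on midday rerun + weather segment + sports pregame (385) but leaves 3 s idle.
Dropping sports pregame frees 27 s; slotting in documentary slot (28 s) lifts the total to 387 at 98 s.
Every other selection either busts 100 s or exceeds an availability limit or fails to beat 387.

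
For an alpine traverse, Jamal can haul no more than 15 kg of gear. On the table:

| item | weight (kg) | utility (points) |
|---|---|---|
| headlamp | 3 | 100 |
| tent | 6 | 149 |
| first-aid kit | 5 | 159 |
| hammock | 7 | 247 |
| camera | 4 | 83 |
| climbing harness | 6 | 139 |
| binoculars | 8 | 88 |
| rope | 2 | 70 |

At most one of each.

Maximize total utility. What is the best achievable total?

Ranking by ratio (utility/kg): hammock 35.29, rope 35.00, headlamp 33.33.
Greedy by ratio would take headlamp + hammock + rope: 12 kg used, total 417.
The 2 kg tied up in rope is better spent on first-aid kit — total rises to 506 (15 kg).
Next best is first-aid kit + hammock + rope at 476 (14 kg) — short by 30.

506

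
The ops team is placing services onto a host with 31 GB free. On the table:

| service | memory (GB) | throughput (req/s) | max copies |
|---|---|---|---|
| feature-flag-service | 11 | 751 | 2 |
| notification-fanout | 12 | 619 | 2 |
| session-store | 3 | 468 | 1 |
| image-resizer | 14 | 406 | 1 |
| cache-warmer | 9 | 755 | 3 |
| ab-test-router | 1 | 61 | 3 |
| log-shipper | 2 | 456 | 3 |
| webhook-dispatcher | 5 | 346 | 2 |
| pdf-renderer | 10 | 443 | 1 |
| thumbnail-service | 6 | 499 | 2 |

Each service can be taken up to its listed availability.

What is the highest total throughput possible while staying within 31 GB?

3650

Ranking by ratio (throughput/GB): log-shipper 228.00, session-store 156.00, cache-warmer 83.89, thumbnail-service 83.17.
The ratio heuristic lands on session-store + 2×cache-warmer + 3×ab-test-router + 3×log-shipper (3529) but leaves 1 GB idle.
Replace cache-warmer and 2×ab-test-router with 2×thumbnail-service: the trade gains 121 net, giving 3650 at 31 GB.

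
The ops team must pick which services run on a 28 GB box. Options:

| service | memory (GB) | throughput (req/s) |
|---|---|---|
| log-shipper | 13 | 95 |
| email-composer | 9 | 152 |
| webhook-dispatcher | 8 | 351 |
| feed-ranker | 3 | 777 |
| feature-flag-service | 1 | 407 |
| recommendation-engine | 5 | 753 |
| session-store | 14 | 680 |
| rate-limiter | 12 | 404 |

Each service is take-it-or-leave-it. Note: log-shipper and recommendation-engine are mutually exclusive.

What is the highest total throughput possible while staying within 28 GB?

Density check — feature-flag-service 407.00, feed-ranker 259.00, recommendation-engine 150.60 are the best per GB.
Taking feed-ranker + feature-flag-service + recommendation-engine + session-store: 23 GB used, 2617 in throughput.

2617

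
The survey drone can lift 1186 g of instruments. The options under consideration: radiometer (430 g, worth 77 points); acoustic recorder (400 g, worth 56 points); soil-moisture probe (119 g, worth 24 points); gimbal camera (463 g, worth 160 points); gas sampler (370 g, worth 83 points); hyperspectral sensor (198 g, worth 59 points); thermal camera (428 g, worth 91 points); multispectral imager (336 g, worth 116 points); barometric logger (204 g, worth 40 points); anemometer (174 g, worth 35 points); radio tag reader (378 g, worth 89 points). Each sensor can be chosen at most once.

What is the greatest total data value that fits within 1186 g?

370

A density-first pass picks soil-moisture probe + gimbal camera + hyperspectral sensor + multispectral imager — 359 at 1116 g.
Replace soil-moisture probe with anemometer: the trade gains 11 net, giving 370 at 1171 g.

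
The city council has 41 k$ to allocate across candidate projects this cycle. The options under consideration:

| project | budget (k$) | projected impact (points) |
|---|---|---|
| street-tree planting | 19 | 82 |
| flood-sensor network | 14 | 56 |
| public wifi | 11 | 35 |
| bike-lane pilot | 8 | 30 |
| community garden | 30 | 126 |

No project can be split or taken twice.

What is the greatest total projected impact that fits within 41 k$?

168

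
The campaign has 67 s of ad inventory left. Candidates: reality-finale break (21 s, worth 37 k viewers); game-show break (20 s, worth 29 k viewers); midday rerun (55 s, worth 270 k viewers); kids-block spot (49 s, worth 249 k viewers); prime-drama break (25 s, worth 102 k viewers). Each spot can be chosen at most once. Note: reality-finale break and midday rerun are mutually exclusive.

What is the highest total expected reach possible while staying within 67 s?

270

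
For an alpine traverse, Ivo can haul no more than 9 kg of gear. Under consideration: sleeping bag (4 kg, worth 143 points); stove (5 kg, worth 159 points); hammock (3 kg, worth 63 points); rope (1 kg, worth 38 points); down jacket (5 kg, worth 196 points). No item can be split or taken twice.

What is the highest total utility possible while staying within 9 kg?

Greedy by ratio would take hammock + rope + down jacket: 9 kg used, total 297.
Replace hammock and rope with sleeping bag: the trade gains 42 net, giving 339 at 9 kg.
Every other selection either busts 9 kg or fails to beat 339.

339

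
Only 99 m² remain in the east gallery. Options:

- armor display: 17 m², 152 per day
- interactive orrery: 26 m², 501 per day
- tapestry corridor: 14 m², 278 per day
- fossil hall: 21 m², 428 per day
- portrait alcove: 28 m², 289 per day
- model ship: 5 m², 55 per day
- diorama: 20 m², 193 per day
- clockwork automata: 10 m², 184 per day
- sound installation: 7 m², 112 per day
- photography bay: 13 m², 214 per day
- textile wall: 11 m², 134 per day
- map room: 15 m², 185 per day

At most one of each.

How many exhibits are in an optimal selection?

The maximum expected visitors within 99 m² is 1790.
One optimal bundle: interactive orrery + tapestry corridor + fossil hall + clockwork automata + photography bay + map room (99 m²).
All optima have 6 exhibits.

6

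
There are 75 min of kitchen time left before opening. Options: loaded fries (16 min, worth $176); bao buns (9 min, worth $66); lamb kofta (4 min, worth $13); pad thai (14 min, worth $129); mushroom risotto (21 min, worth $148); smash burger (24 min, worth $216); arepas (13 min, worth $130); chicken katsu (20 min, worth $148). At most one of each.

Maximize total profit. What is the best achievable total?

A density-first pass picks loaded fries + lamb kofta + pad thai + smash burger + arepas — 664 at 71 min.
Dropping lamb kofta and pad thai frees 18 min; slotting in mushroom risotto (21 min) lifts the total to 670 at 74 min.
No other feasible combination exceeds 670.

670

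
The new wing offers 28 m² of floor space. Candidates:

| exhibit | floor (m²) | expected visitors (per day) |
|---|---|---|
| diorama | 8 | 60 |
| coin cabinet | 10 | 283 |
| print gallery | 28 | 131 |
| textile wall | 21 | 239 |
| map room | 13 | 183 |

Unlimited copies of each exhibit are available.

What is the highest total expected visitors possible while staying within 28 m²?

626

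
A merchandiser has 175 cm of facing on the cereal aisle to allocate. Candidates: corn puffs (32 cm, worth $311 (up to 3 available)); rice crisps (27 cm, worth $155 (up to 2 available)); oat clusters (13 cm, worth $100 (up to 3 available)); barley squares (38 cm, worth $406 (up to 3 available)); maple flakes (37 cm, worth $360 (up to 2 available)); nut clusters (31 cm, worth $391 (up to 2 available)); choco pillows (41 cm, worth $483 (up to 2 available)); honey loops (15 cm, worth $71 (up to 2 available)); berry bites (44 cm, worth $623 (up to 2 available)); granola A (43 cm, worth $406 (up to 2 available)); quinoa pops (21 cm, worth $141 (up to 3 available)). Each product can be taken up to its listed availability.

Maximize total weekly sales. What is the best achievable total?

2220

Filling by ratio: oat clusters + 2×nut clusters + 2×berry bites for 2128, with 12 cm left unused.
Dropping nut clusters frees 31 cm; slotting in choco pillows (41 cm) lifts the total to 2220 at 173 cm.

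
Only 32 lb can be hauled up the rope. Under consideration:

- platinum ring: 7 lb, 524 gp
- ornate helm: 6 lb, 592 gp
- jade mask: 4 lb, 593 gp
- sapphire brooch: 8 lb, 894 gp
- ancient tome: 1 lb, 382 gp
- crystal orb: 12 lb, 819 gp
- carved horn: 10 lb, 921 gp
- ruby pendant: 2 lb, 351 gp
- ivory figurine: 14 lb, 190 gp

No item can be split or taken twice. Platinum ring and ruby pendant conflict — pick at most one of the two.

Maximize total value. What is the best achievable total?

3733

Ranking by ratio (value/lb): ancient tome 382.00, ruby pendant 175.50, jade mask 148.25, sapphire brooch 111.75.
Taking ornate helm + jade mask + sapphire brooch + ancient tome + carved horn + ruby pendant: 31 lb used, 3733 in value.
An exhaustive check of the 512 subsets confirms 3733.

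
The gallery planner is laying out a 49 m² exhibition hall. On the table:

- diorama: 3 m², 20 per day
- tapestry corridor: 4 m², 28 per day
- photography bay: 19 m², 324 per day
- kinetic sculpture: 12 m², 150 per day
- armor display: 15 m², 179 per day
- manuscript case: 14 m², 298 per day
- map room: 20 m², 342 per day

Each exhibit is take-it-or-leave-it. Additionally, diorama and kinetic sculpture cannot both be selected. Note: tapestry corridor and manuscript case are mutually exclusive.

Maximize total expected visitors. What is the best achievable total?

819

By expected visitors per m²: manuscript case 21.29, map room 17.10, photography bay 17.05 lead.
Taking armor display + manuscript case + map room: 49 m² used, 819 in expected visitors.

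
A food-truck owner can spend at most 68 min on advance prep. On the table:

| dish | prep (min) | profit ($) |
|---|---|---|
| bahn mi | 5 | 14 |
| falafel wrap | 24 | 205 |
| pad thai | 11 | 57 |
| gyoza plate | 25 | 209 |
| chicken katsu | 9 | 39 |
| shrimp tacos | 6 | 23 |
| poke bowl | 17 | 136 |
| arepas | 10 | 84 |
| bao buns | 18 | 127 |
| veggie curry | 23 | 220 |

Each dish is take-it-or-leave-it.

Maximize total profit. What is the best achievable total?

567

Ranking by ratio (profit/min): veggie curry 9.57, falafel wrap 8.54, arepas 8.40.
Greedy by ratio would take falafel wrap + pad thai + arepas + veggie curry: 68 min used, total 566.
Replace falafel wrap and pad thai with poke bowl + bao buns: the trade gains 1 net, giving 567 at 68 min.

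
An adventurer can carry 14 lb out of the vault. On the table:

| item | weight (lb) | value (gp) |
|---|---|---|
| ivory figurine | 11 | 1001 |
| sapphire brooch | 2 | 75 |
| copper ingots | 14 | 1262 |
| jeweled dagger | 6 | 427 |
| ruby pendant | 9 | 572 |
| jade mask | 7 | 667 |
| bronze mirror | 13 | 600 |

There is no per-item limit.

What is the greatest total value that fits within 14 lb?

Ranking by ratio (value/lb): jade mask 95.29, ivory figurine 91.00, copper ingots 90.14.
2×jade mask uses 14 of the 14 lb and totals 1334.
No other feasible combination exceeds 1334.

1334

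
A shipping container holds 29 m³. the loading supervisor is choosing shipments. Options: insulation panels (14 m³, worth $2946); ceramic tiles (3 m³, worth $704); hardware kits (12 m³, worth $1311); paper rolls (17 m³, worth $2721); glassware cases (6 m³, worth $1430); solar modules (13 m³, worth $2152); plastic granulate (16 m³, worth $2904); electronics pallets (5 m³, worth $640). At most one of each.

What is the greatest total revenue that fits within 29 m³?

The ratio ordering already packs tightly: insulation panels + ceramic tiles + glassware cases + electronics pallets, 28 m³, 5720.

5720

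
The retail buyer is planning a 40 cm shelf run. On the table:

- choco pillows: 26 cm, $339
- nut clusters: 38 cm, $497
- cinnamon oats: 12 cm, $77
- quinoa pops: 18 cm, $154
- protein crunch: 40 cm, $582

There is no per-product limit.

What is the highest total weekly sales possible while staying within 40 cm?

Protein crunch uses 40 of the 40 cm and totals 582.
Every other selection either busts 40 cm or fails to beat 582.

582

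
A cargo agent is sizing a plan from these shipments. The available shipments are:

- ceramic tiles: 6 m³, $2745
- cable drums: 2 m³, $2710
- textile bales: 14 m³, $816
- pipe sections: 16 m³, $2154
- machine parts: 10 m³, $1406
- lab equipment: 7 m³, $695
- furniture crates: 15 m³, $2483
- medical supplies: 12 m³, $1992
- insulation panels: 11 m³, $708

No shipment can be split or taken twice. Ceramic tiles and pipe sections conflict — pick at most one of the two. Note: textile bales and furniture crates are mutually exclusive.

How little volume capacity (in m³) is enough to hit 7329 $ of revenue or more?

20

Need the lightest bundle worth ≥ 7329.
Taking ceramic tiles + cable drums + medical supplies gives 7447 (≥ 7329) for 20 m³.
Any bundle with less than 20 m³ falls short of 7329.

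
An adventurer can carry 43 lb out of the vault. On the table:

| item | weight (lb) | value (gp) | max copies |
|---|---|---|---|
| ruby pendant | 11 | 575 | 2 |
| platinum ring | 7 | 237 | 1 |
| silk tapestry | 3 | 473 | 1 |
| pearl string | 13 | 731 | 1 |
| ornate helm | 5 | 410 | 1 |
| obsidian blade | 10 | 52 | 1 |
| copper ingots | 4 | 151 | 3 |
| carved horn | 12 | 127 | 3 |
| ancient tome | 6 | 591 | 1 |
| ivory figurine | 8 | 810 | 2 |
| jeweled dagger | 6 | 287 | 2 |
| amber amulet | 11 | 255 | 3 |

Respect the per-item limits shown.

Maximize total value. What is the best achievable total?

Taking silk tapestry + pearl string + ornate helm + ancient tome + 2×ivory figurine: 43 lb used, 3825 in value.
Every other selection either busts 43 lb or exceeds an availability limit or fails to beat 3825.

3825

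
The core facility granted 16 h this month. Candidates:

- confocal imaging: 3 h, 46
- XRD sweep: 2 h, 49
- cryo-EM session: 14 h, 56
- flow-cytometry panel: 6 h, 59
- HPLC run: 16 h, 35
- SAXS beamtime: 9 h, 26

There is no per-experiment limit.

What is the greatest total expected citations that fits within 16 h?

392

8×XRD sweep uses 16 of the 16 h and totals 392.
No other feasible combination exceeds 392.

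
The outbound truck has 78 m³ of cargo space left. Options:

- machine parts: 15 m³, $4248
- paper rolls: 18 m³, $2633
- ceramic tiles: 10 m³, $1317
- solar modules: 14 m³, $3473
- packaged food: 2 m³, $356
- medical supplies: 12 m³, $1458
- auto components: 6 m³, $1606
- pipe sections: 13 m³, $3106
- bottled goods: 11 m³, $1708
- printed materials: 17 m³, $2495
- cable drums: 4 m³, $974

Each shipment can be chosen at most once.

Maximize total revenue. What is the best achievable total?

Taking the top-ratio shipments first gives machine parts + ceramic tiles + solar modules + packaged food + auto components + pipe sections + bottled goods + cable drums for 16788 (75 m³).
Dropping ceramic tiles and cable drums frees 14 m³; slotting in printed materials (17 m³) lifts the total to 16992 at 78 m³.
That's the maximum — no swap from here does better than 16992.

16992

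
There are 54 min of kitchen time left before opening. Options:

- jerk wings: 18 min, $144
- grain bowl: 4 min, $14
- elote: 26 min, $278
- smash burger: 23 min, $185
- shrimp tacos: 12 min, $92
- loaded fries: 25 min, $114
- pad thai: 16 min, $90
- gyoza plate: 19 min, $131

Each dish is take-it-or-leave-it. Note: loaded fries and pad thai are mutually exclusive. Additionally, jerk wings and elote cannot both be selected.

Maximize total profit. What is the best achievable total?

477

Density check — elote 10.69, smash burger 8.04, jerk wings 8.00, shrimp tacos 7.67 are the best per min.
Grain bowl + elote + smash burger uses 53 of the 54 min and totals 477.
Nothing else feasible within 54 min beats 477.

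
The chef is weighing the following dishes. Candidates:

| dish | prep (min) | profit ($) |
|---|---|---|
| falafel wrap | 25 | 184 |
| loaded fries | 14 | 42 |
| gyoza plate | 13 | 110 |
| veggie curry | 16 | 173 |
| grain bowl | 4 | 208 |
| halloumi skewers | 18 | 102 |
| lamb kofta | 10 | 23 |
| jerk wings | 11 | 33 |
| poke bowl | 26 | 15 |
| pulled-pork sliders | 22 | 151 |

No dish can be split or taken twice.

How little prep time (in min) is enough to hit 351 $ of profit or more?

20

Minimise min subject to total profit ≥ 351.
veggie curry + grain bowl: 381 profit at 20 min.
Any bundle with less than 20 min falls short of 351.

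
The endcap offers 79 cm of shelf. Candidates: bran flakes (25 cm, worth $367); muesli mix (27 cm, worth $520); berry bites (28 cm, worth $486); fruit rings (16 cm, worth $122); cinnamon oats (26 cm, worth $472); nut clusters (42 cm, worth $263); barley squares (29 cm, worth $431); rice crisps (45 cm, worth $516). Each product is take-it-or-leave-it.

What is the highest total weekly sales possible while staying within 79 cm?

Taking bran flakes + muesli mix + cinnamon oats: 78 cm used, 1359 in weekly sales.
That's the maximum — no swap from here does better than 1359.

1359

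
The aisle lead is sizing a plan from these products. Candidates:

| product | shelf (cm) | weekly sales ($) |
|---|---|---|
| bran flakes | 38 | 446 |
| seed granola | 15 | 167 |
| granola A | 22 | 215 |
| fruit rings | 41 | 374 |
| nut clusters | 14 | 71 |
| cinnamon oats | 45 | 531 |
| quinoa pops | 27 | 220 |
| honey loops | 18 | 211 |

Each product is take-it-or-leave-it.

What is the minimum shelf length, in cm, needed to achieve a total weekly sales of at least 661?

Minimise cm subject to total weekly sales ≥ 661.
bran flakes + granola A reaches 661 using 60 cm.
Any bundle with less than 60 cm falls short of 661.

60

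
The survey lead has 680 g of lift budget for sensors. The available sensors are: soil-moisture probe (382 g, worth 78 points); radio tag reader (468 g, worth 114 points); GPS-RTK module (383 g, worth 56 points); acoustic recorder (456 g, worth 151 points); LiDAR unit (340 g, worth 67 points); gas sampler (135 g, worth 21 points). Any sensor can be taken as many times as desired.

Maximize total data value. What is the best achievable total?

172

Taking acoustic recorder + gas sampler: 591 g used, 172 in data value.
That's the maximum — no swap from here does better than 172.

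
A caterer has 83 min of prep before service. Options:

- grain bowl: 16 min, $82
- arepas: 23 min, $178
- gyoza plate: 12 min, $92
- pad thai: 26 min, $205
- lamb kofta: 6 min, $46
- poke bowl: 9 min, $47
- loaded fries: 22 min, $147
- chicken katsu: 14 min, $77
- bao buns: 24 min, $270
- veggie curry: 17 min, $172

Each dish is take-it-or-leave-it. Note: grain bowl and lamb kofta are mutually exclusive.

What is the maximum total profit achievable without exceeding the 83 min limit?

Density check — bao buns 11.25, veggie curry 10.12, pad thai 7.88 are the best per min.
Greedy by ratio would take gyoza plate + pad thai + bao buns + veggie curry: 79 min used, total 739.
Replace pad thai with arepas + lamb kofta: the trade gains 19 net, giving 758 at 82 min.
An exhaustive check of the 1024 subsets confirms 758.

758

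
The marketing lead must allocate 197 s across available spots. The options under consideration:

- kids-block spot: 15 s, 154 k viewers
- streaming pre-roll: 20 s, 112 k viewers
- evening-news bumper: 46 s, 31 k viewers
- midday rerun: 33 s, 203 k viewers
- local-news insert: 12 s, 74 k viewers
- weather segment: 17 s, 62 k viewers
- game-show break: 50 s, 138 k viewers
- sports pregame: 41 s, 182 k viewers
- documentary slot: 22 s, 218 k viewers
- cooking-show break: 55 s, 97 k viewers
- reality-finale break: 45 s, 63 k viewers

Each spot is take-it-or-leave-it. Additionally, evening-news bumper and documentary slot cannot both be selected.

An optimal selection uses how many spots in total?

Optimal total is 1081.
kids-block spot + streaming pre-roll + midday rerun + local-news insert + game-show break + sports pregame + documentary slot hits 1081 at 193 s.
All optima have 7 spots.

7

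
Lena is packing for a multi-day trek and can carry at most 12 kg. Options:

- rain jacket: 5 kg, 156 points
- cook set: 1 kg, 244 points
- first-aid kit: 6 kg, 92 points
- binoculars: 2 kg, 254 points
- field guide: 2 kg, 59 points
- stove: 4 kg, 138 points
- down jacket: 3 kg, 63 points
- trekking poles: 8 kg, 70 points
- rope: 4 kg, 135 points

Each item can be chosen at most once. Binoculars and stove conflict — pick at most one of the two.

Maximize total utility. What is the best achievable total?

789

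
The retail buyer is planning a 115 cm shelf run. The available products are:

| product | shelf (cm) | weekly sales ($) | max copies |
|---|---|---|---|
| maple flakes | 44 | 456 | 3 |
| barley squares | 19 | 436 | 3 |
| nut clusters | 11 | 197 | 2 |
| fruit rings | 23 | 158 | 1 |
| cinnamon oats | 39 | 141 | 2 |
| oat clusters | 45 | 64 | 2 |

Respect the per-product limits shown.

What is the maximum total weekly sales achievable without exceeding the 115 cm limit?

Filling by ratio: 3×barley squares + 2×nut clusters + fruit rings for 1860, with 13 cm left unused.
Dropping nut clusters and fruit rings frees 34 cm; slotting in maple flakes (44 cm) lifts the total to 1961 at 112 cm.
The spare 3 cm is too small for any remaining product, and no exchange beats 1961.

1961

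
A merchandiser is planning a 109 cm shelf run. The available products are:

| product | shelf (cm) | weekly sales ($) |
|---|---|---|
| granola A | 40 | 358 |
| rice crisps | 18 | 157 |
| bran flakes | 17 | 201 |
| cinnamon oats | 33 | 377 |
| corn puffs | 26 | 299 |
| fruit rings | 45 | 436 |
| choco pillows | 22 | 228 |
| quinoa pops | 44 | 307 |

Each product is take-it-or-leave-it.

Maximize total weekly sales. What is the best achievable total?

By weekly sales per cm: bran flakes 11.82, corn puffs 11.50, cinnamon oats 11.42 lead.
Filling by ratio: bran flakes + cinnamon oats + corn puffs + choco pillows for 1105, with 11 cm left unused.
The 39 cm tied up in bran flakes and choco pillows is better spent on fruit rings — total rises to 1112 (104 cm).

1112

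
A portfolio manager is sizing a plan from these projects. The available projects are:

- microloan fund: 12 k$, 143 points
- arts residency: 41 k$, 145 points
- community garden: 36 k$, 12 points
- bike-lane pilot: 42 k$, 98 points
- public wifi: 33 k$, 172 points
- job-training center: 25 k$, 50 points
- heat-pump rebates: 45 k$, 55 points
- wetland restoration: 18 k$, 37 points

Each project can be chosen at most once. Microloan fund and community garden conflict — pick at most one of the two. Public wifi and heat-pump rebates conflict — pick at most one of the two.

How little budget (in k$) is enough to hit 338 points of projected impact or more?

Need the lightest bundle worth ≥ 338.
microloan fund + public wifi + wetland restoration: 352 projected impact at 63 k$.
Below 63 k$ the best achievable stays under 338.

63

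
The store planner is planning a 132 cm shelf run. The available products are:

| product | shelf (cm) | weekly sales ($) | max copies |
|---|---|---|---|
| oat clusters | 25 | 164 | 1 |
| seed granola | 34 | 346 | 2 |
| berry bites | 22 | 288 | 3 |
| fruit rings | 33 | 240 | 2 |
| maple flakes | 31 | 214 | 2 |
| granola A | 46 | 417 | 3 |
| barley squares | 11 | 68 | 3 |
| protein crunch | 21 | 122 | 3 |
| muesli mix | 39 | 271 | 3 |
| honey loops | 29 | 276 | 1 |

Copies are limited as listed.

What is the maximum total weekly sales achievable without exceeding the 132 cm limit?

Best packing: seed granola + 3×berry bites + honey loops — 129 cm, 1486 total.

1486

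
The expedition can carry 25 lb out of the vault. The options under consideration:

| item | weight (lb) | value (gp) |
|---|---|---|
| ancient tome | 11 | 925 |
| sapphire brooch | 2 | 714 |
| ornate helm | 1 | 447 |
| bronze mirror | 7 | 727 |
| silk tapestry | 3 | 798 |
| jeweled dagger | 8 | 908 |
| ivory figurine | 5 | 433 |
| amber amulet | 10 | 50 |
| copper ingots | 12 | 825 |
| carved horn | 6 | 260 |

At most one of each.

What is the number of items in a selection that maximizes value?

Optimal total is 3792.
ancient tome + sapphire brooch + ornate helm + silk tapestry + jeweled dagger hits 3792 at 25 lb.
Every optimal selection uses 5 items.

5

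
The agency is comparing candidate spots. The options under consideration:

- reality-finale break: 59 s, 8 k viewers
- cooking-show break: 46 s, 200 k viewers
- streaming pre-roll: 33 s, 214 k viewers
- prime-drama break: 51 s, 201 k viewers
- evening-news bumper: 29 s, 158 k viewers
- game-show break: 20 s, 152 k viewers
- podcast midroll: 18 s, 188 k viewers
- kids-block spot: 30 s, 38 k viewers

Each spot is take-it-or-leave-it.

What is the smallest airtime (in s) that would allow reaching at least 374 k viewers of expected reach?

51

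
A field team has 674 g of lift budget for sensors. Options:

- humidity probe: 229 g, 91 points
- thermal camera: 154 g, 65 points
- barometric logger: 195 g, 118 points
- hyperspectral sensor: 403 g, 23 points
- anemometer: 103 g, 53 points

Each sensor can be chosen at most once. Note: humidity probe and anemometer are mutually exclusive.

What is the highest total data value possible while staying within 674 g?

Greedy by ratio would take thermal camera + barometric logger + anemometer: 452 g used, total 236.
Replace anemometer with humidity probe: the trade gains 38 net, giving 274 at 578 g.
The closest alternative, thermal camera + barometric logger + anemometer, reaches only 236.

274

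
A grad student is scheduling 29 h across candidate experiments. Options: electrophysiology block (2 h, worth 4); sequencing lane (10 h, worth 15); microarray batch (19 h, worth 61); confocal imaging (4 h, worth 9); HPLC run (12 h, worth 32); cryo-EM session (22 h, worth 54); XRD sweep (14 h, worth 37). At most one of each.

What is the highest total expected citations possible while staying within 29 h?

A density-first pass picks electrophysiology block + microarray batch + confocal imaging — 74 at 25 h.
The 6 h tied up in electrophysiology block and confocal imaging is better spent on sequencing lane — total rises to 76 (29 h).
That's the maximum — no swap from here does better than 76.

76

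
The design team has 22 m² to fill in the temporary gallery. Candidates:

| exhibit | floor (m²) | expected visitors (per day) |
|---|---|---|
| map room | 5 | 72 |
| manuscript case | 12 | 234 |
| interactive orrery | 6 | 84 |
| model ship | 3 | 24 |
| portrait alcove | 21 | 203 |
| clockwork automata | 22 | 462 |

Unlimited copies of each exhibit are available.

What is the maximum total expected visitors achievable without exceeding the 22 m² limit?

462

Clockwork automata uses 22 of the 22 m² and totals 462.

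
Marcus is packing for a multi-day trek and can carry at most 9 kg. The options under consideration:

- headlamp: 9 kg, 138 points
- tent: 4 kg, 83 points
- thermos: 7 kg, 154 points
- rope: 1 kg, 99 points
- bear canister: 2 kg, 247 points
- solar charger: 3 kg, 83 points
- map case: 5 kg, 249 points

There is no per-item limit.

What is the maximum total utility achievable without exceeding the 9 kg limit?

Ranking by ratio (utility/kg): bear canister 123.50, rope 99.00, map case 49.80.
Rope + 4×bear canister uses 9 of the 9 kg and totals 1087.

1087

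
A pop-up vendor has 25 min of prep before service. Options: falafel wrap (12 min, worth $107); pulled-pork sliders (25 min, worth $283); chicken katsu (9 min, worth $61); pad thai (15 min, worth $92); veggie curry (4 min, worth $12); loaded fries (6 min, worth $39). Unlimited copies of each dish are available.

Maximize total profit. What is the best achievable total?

283

The ratio ordering already packs tightly: pulled-pork sliders, 25 min, 283.
Every other selection either busts 25 min or fails to beat 283.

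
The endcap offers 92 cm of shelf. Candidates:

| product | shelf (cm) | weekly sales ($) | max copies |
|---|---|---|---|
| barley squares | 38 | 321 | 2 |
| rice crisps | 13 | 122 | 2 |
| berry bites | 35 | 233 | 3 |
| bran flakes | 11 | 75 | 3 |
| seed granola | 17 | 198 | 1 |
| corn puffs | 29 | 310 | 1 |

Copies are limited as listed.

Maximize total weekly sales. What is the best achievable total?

855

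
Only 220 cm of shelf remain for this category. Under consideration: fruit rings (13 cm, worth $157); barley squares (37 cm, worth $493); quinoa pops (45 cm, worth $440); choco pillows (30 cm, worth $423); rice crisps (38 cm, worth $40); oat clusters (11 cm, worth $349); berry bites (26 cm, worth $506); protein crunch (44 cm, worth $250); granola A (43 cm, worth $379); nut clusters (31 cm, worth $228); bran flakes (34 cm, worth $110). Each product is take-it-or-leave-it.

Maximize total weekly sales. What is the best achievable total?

2747

The ratio ordering already packs tightly: fruit rings + barley squares + quinoa pops + choco pillows + oat clusters + berry bites + granola A, 205 cm, 2747.
Next best is fruit rings + barley squares + quinoa pops + choco pillows + oat clusters + berry bites + protein crunch at 2618 (206 cm) — short by 129.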